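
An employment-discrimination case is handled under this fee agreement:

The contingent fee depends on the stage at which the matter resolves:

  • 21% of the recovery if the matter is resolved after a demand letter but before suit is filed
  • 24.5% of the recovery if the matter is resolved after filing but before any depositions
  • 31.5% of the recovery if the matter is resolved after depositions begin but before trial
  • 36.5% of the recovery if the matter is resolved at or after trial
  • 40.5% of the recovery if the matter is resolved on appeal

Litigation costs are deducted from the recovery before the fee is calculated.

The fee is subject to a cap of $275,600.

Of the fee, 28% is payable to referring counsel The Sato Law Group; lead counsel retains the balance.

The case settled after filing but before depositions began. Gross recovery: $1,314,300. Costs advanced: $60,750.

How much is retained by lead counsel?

$198,432.00

Fee base (net of costs): $1,314,300 − $60,750 = $1,253,550
The matter settled after filing but before depositions began, so the 24.5% rate applies.
$1,253,550 × 24.5% = $307,119.75
$307,119.75 exceeds the $275,600 cap, so the fee is capped at $275,600.00.
Referral share: 28% of $275,600.00 = $77,168.00; lead counsel retains $275,600.00 − $77,168.00 = $198,432.00.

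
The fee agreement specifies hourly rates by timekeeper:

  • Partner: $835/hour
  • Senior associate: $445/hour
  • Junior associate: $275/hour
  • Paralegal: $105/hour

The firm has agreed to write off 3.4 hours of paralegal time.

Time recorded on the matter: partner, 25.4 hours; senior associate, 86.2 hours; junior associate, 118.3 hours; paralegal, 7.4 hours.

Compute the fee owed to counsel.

$92,520.50

Partner: 25.4 × $835 = $21,209.00
Senior associate: 86.2 × $445 = $38,359.00
Junior associate: 118.3 × $275 = $32,532.50
Paralegal: 7.4 × $105 = $777.00
Subtotal: $92,877.50
Write-off: 3.4 × $105 = $357.00
Total: $92,877.50 − $357.00 = $92,520.50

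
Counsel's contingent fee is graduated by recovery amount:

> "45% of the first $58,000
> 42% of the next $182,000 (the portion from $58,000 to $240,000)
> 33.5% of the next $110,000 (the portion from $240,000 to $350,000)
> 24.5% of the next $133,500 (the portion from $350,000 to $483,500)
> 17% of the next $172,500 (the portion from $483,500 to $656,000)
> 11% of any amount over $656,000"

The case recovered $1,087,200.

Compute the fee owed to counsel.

First $58,000 at 45% = $26,100.00
Next $182,000 at 42% = $76,440.00
Next $110,000 at 33.5% = $36,850.00
Next $133,500 at 24.5% = $32,707.50
Next $172,500 at 17% = $29,325.00
Remaining $431,200 at 11% = $47,432.00
Fee: $26,100.00 + $76,440.00 + $36,850.00 + $32,707.50 + $29,325.00 + $47,432.00 = $248,854.50

$248,854.50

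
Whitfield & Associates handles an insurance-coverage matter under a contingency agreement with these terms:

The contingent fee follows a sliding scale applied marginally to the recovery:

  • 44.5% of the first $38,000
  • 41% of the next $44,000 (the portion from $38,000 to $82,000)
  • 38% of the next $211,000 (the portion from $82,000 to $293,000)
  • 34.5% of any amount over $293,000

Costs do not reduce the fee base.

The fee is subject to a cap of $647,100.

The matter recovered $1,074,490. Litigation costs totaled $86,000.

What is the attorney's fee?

$384,744.05

Fee base is the gross recovery, $1,074,490; costs are reimbursed separately.
First $38,000 at 44.5% = $16,910.00
Next $44,000 at 41% = $18,040.00
Next $211,000 at 38% = $80,180.00
Remaining $781,490 at 34.5% = $269,614.05
Fee: $16,910.00 + $18,040.00 + $80,180.00 + $269,614.05 = $384,744.05
$384,744.05 is under the $647,100 cap.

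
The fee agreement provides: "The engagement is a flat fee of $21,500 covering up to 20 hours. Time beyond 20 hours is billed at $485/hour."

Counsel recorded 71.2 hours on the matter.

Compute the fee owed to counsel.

Flat fee: $21,500.00
Excess hours: 71.2 − 20 = 51.2
Overrun: 51.2 × $485 = $24,832.00
Total: $21,500.00 + $24,832.00 = $46,332.00

$46,332.00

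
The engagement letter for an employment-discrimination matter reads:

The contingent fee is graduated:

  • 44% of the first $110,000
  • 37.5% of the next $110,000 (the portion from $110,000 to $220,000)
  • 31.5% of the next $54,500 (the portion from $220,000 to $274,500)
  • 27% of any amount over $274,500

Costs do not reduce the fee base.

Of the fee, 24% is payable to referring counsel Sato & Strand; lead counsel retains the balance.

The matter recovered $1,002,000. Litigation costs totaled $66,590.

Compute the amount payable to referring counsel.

$72,778.20

Fee base is the gross recovery, $1,002,000; costs are reimbursed separately.
First $110,000 at 44% = $48,400.00
Next $110,000 at 37.5% = $41,250.00
Next $54,500 at 31.5% = $17,167.50
Remaining $727,500 at 27% = $196,425.00
Fee: $48,400.00 + $41,250.00 + $17,167.50 + $196,425.00 = $303,242.50
Referral share: 24% of $303,242.50 = $72,778.20; lead counsel retains $303,242.50 − $72,778.20 = $230,464.30.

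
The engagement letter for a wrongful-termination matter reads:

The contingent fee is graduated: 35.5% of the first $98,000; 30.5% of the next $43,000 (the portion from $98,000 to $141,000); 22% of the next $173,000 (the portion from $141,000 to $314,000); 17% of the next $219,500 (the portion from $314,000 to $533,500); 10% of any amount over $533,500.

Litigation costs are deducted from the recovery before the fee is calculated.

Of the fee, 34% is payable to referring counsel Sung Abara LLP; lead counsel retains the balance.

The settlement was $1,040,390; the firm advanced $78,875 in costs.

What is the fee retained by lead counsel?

Fee base (net of costs): $1,040,390 − $78,875 = $961,515
First $98,000 at 35.5% = $34,790.00
Next $43,000 at 30.5% = $13,115.00
Next $173,000 at 22% = $38,060.00
Next $219,500 at 17% = $37,315.00
Remaining $428,015 at 10% = $42,801.50
Fee: $34,790.00 + $13,115.00 + $38,060.00 + $37,315.00 + $42,801.50 = $166,081.50
Referral share: 34% of $166,081.50 = $56,467.71; lead counsel retains $166,081.50 − $56,467.71 = $109,613.79.

$109,613.79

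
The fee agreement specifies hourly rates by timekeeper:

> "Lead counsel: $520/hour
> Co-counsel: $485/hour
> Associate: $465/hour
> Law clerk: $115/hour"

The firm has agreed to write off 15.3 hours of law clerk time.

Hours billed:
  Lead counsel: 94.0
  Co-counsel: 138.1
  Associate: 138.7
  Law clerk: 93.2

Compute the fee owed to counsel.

$189,312.50

Lead counsel: 94.0 × $520 = $48,880.00
Co-counsel: 138.1 × $485 = $66,978.50
Associate: 138.7 × $465 = $64,495.50
Law clerk: 93.2 × $115 = $10,718.00
Subtotal: $191,072.00
Write-off: 15.3 × $115 = $1,759.50
Total: $191,072.00 − $1,759.50 = $189,312.50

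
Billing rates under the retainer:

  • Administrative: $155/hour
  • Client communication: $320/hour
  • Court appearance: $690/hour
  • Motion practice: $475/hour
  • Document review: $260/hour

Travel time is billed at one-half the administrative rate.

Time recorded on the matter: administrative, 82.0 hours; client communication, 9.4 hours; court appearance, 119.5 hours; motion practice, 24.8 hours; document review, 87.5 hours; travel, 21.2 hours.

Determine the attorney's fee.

$134,346.00

Administrative: 82.0 × $155 = $12,710.00
Client communication: 9.4 × $320 = $3,008.00
Court appearance: 119.5 × $690 = $82,455.00
Motion practice: 24.8 × $475 = $11,780.00
Document review: 87.5 × $260 = $22,750.00
Subtotal: $12,710.00 + $3,008.00 + $82,455.00 + $11,780.00 + $22,750.00 = $132,703.00
Travel: 21.2 × ($155 ÷ 2) = 21.2 × $77.50 = $1,643.00
Total: $132,703.00 + $1,643.00 = $134,346.00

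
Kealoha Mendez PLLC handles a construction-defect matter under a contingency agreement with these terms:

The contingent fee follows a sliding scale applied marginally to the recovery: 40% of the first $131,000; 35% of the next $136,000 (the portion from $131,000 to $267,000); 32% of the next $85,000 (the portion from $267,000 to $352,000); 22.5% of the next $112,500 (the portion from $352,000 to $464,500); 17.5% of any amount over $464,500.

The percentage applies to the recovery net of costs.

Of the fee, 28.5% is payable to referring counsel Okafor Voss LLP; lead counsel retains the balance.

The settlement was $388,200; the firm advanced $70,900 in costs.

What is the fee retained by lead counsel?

$83,008.64

Fee base (net of costs): $388,200 − $70,900 = $317,300
First $131,000 at 40% = $52,400.00
Next $136,000 at 35% = $47,600.00
Remaining $50,300 at 32% = $16,096.00
Fee: $52,400.00 + $47,600.00 + $16,096.00 = $116,096.00
Referral share: 28.5% of $116,096.00 = $33,087.36; lead counsel retains $116,096.00 − $33,087.36 = $83,008.64.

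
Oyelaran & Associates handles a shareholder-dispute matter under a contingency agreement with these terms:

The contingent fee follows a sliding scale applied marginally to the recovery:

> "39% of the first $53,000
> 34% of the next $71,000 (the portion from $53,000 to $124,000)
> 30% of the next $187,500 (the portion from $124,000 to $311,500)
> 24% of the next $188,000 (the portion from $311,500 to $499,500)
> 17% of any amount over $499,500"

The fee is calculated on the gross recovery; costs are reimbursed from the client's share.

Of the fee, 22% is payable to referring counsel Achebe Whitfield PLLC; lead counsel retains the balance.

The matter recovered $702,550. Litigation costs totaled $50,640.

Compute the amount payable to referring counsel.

Fee base is the gross recovery, $702,550; costs are reimbursed separately.
First $53,000 at 39% = $20,670.00
Next $71,000 at 34% = $24,140.00
Next $187,500 at 30% = $56,250.00
Next $188,000 at 24% = $45,120.00
Remaining $203,050 at 17% = $34,518.50
Fee: $20,670.00 + $24,140.00 + $56,250.00 + $45,120.00 + $34,518.50 = $180,698.50
Referral share: 22% of $180,698.50 = $39,753.67; lead counsel retains $180,698.50 − $39,753.67 = $140,944.83.

$39,753.67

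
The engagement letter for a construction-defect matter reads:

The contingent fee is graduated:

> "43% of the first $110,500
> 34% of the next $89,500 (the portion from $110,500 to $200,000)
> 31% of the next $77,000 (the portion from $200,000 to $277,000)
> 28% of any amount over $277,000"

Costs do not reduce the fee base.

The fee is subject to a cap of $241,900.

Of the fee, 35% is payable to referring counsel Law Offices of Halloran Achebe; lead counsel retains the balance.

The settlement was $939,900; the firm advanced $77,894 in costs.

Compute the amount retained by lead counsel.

$157,235.00

Fee base is the gross recovery, $939,900; costs are reimbursed separately.
First $110,500 at 43% = $47,515.00
Next $89,500 at 34% = $30,430.00
Next $77,000 at 31% = $23,870.00
Remaining $662,900 at 28% = $185,612.00
Fee: $47,515.00 + $30,430.00 + $23,870.00 + $185,612.00 = $287,427.00
$287,427.00 exceeds the $241,900 cap, so the fee is capped at $241,900.00.
Referral share: 35% of $241,900.00 = $84,665.00; lead counsel retains $241,900.00 − $84,665.00 = $157,235.00.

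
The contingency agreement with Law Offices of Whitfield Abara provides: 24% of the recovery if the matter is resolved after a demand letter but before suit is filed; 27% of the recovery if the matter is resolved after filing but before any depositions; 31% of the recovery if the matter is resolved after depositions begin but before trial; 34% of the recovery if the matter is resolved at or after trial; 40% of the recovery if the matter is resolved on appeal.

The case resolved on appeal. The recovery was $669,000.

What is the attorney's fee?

The matter resolved on appeal, so the 40% rate applies.
$669,000 × 40% = $267,600.00

$267,600.00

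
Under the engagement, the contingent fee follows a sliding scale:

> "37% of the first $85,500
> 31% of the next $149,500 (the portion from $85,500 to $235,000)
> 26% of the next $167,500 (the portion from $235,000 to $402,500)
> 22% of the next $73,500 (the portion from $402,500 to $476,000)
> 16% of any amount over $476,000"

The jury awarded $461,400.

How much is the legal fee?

First $85,500 at 37% = $31,635.00
Next $149,500 at 31% = $46,345.00
Next $167,500 at 26% = $43,550.00
Remaining $58,900 at 22% = $12,958.00
Fee: $31,635.00 + $46,345.00 + $43,550.00 + $12,958.00 = $134,488.00

$134,488.00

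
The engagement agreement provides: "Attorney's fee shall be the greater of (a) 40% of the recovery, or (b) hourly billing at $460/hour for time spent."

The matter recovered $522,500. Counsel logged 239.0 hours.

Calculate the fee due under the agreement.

$209,000.00

(a) 40% of $522,500 = $209,000.00
(b) 239.0 × $460 = $109,940.00
The greater is (a): $209,000.00.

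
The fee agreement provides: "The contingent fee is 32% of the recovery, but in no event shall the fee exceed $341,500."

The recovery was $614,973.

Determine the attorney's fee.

32% of $614,973 = $196,791.36
That is under the $341,500 cap.

$196,791.36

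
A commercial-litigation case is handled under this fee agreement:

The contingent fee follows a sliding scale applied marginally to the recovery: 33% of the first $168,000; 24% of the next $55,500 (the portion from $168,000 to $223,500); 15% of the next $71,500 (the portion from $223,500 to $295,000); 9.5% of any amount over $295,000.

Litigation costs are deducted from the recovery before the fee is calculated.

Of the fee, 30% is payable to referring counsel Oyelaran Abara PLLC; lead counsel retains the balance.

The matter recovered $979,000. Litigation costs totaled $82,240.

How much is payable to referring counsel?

$40,995.66

Fee base (net of costs): $979,000 − $82,240 = $896,760
First $168,000 at 33% = $55,440.00
Next $55,500 at 24% = $13,320.00
Next $71,500 at 15% = $10,725.00
Remaining $601,760 at 9.5% = $57,167.20
Fee: $55,440.00 + $13,320.00 + $10,725.00 + $57,167.20 = $136,652.20
Referral share: 30% of $136,652.20 = $40,995.66; lead counsel retains $136,652.20 − $40,995.66 = $95,656.54.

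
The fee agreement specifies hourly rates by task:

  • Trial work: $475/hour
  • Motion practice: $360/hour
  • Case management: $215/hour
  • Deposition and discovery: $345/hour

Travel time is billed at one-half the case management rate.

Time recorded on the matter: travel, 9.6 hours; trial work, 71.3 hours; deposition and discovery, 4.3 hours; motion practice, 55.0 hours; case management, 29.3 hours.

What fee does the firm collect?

$62,482.50

Trial work: 71.3 × $475 = $33,867.50
Motion practice: 55.0 × $360 = $19,800.00
Case management: 29.3 × $215 = $6,299.50
Deposition and discovery: 4.3 × $345 = $1,483.50
Subtotal: $33,867.50 + $19,800.00 + $6,299.50 + $1,483.50 = $61,450.50
Travel: 9.6 × ($215 ÷ 2) = 9.6 × $107.50 = $1,032.00
Total: $61,450.50 + $1,032.00 = $62,482.50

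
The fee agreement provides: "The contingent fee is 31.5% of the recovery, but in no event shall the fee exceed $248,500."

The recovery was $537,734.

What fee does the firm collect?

$169,386.21

31.5% of $537,734 = $169,386.21
That is under the $248,500 cap.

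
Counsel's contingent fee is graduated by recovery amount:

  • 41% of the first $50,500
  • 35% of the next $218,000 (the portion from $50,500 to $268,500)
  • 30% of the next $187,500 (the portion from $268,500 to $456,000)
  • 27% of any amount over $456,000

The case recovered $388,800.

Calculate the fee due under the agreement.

First $50,500 at 41% = $20,705.00
Next $218,000 at 35% = $76,300.00
Remaining $120,300 at 30% = $36,090.00
Fee: $20,705.00 + $76,300.00 + $36,090.00 = $133,095.00

$133,095.00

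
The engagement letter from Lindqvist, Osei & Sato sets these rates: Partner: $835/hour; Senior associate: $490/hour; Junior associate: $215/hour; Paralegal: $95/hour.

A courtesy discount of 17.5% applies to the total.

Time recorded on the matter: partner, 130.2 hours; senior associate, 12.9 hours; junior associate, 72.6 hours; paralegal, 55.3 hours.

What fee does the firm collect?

Partner: 130.2 × $835 = $108,717.00
Senior associate: 12.9 × $490 = $6,321.00
Junior associate: 72.6 × $215 = $15,609.00
Paralegal: 55.3 × $95 = $5,253.50
Subtotal: $135,900.50
Less 17.5% discount: −$23,782.59
Total: $135,900.50 − $23,782.59 = $112,117.91

$112,117.91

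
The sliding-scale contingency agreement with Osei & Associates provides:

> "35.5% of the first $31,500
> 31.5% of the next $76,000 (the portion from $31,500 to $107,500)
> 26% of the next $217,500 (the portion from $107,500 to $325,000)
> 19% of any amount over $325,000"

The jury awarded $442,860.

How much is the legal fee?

First $31,500 at 35.5% = $11,182.50
Next $76,000 at 31.5% = $23,940.00
Next $217,500 at 26% = $56,550.00
Remaining $117,860 at 19% = $22,393.40
Fee: $11,182.50 + $23,940.00 + $56,550.00 + $22,393.40 = $114,065.90

$114,065.90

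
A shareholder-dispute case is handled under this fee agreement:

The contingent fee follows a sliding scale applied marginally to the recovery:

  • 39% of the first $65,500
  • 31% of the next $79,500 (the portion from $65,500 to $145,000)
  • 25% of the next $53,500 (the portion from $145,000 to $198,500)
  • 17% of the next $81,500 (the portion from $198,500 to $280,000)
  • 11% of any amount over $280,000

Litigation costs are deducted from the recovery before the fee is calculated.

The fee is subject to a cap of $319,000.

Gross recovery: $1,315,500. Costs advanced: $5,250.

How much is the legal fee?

$190,747.50

Fee base (net of costs): $1,315,500 − $5,250 = $1,310,250
First $65,500 at 39% = $25,545.00
Next $79,500 at 31% = $24,645.00
Next $53,500 at 25% = $13,375.00
Next $81,500 at 17% = $13,855.00
Remaining $1,030,250 at 11% = $113,327.50
Fee: $25,545.00 + $24,645.00 + $13,375.00 + $13,855.00 + $113,327.50 = $190,747.50
$190,747.50 is under the $319,000 cap.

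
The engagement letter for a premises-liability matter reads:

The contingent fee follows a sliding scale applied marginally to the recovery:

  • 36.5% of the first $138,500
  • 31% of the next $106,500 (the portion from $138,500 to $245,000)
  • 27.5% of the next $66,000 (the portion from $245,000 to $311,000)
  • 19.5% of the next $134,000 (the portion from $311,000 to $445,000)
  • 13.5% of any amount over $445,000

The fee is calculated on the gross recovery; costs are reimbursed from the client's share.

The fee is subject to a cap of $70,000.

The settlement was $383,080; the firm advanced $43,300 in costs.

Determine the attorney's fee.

Fee base is the gross recovery, $383,080; costs are reimbursed separately.
First $138,500 at 36.5% = $50,552.50
Next $106,500 at 31% = $33,015.00
Next $66,000 at 27.5% = $18,150.00
Remaining $72,080 at 19.5% = $14,055.60
Fee: $50,552.50 + $33,015.00 + $18,150.00 + $14,055.60 = $115,773.10
$115,773.10 exceeds the $70,000 cap, so the fee is capped at $70,000.00.

$70,000.00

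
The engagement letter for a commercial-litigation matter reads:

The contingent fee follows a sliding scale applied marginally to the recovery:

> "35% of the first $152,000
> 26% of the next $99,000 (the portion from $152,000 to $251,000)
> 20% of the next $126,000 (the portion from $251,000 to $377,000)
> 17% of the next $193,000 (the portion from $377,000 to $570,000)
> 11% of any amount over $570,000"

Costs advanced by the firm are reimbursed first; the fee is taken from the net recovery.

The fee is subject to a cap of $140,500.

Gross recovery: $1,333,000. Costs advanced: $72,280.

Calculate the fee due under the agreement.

$140,500.00

Fee base (net of costs): $1,333,000 − $72,280 = $1,260,720
First $152,000 at 35% = $53,200.00
Next $99,000 at 26% = $25,740.00
Next $126,000 at 20% = $25,200.00
Next $193,000 at 17% = $32,810.00
Remaining $690,720 at 11% = $75,979.20
Fee: $53,200.00 + $25,740.00 + $25,200.00 + $32,810.00 + $75,979.20 = $212,929.20
$212,929.20 exceeds the $140,500 cap, so the fee is capped at $140,500.00.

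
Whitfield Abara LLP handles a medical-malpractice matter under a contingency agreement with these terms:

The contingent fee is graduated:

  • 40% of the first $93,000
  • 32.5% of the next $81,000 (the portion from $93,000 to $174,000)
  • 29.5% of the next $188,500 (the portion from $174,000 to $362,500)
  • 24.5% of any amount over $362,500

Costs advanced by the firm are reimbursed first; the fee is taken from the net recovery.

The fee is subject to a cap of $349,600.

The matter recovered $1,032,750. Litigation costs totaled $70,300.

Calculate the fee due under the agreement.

Fee base (net of costs): $1,032,750 − $70,300 = $962,450
First $93,000 at 40% = $37,200.00
Next $81,000 at 32.5% = $26,325.00
Next $188,500 at 29.5% = $55,607.50
Remaining $599,950 at 24.5% = $146,987.75
Fee: $37,200.00 + $26,325.00 + $55,607.50 + $146,987.75 = $266,120.25
$266,120.25 is under the $349,600 cap.

$266,120.25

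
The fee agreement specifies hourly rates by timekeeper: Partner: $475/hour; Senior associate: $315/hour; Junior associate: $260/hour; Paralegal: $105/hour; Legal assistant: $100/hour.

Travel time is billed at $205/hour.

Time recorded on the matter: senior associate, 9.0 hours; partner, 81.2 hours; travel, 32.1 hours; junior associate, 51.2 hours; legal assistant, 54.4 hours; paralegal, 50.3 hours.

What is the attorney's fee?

$72,019.00

Partner: 81.2 × $475 = $38,570.00
Senior associate: 9.0 × $315 = $2,835.00
Junior associate: 51.2 × $260 = $13,312.00
Paralegal: 50.3 × $105 = $5,281.50
Legal assistant: 54.4 × $100 = $5,440.00
Subtotal: $38,570.00 + $2,835.00 + $13,312.00 + $5,281.50 + $5,440.00 = $65,438.50
Travel: 32.1 × $205 = $6,580.50
Total: $65,438.50 + $6,580.50 = $72,019.00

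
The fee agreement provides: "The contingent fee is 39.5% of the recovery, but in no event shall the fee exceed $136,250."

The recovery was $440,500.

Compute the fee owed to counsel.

39.5% of $440,500 = $173,997.50
That exceeds the $136,250 cap, so the fee is capped at $136,250.

$136,250.00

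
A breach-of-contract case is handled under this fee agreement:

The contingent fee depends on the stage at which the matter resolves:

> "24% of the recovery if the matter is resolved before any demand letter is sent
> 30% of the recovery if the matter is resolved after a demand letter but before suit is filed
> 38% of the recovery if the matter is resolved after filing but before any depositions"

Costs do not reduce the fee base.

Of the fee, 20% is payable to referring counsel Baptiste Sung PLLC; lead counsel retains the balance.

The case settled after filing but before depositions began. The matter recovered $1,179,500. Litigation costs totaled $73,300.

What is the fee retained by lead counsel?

Fee base is the gross recovery, $1,179,500; costs are reimbursed separately.
The matter settled after filing but before depositions began, so the 38% rate applies.
$1,179,500 × 38% = $448,210.00
Referral share: 20% of $448,210.00 = $89,642.00; lead counsel retains $448,210.00 − $89,642.00 = $358,568.00.

$358,568.00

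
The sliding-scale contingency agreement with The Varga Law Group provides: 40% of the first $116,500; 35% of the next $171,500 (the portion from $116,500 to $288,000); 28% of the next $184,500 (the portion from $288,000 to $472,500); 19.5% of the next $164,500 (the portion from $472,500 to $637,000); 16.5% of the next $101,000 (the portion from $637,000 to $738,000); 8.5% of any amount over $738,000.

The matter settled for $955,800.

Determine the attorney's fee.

First $116,500 at 40% = $46,600.00
Next $171,500 at 35% = $60,025.00
Next $184,500 at 28% = $51,660.00
Next $164,500 at 19.5% = $32,077.50
Next $101,000 at 16.5% = $16,665.00
Remaining $217,800 at 8.5% = $18,513.00
Fee: $46,600.00 + $60,025.00 + $51,660.00 + $32,077.50 + $16,665.00 + $18,513.00 = $225,540.50

$225,540.50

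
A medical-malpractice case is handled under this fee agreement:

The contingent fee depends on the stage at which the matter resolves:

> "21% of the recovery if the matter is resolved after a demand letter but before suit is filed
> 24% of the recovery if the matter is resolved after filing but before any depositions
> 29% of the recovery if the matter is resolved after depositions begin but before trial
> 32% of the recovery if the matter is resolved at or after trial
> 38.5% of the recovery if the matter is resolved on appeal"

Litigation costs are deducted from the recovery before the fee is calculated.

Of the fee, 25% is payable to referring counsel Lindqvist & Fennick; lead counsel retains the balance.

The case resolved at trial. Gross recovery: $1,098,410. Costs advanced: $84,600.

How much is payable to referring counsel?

$81,104.80

Fee base (net of costs): $1,098,410 − $84,600 = $1,013,810
The matter resolved at trial, so the 32% rate applies.
$1,013,810 × 32% = $324,419.20
Referral share: 25% of $324,419.20 = $81,104.80; lead counsel retains $324,419.20 − $81,104.80 = $243,314.40.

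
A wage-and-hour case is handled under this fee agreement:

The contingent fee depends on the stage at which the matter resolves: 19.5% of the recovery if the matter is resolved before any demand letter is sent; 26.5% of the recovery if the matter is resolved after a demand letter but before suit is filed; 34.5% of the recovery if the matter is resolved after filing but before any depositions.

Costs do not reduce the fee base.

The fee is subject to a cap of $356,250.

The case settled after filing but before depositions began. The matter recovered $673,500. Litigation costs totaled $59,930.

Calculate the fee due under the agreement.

$232,357.50

Fee base is the gross recovery, $673,500; costs are reimbursed separately.
The matter settled after filing but before depositions began, so the 34.5% rate applies.
$673,500 × 34.5% = $232,357.50
$232,357.50 is under the $356,250 cap.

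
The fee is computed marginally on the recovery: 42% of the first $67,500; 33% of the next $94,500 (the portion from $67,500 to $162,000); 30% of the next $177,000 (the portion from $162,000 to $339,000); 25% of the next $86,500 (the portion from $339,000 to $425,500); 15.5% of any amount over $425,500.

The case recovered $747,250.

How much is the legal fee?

First $67,500 at 42% = $28,350.00
Next $94,500 at 33% = $31,185.00
Next $177,000 at 30% = $53,100.00
Next $86,500 at 25% = $21,625.00
Remaining $321,750 at 15.5% = $49,871.25
Fee: $28,350.00 + $31,185.00 + $53,100.00 + $21,625.00 + $49,871.25 = $184,131.25

$184,131.25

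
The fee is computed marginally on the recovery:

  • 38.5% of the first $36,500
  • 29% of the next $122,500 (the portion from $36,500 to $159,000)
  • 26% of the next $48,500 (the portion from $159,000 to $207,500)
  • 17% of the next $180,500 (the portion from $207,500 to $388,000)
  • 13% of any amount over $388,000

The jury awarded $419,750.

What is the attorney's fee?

$97,000.00

First $36,500 at 38.5% = $14,052.50
Next $122,500 at 29% = $35,525.00
Next $48,500 at 26% = $12,610.00
Next $180,500 at 17% = $30,685.00
Remaining $31,750 at 13% = $4,127.50
Fee: $14,052.50 + $35,525.00 + $12,610.00 + $30,685.00 + $4,127.50 = $97,000.00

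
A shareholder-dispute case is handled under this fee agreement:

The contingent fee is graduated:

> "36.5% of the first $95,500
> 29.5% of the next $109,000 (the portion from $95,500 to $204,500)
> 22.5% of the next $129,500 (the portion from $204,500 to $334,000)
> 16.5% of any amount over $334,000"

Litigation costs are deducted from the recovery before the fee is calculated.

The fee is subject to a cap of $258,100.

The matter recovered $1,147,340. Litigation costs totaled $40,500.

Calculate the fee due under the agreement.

$223,668.60

Fee base (net of costs): $1,147,340 − $40,500 = $1,106,840
First $95,500 at 36.5% = $34,857.50
Next $109,000 at 29.5% = $32,155.00
Next $129,500 at 22.5% = $29,137.50
Remaining $772,840 at 16.5% = $127,518.60
Fee: $34,857.50 + $32,155.00 + $29,137.50 + $127,518.60 = $223,668.60
$223,668.60 is under the $258,100 cap.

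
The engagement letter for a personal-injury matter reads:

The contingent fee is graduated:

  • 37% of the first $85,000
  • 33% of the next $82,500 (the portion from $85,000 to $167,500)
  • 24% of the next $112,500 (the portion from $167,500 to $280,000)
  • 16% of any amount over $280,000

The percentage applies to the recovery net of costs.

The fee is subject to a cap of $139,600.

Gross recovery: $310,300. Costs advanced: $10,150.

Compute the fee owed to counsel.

$88,899.00

Fee base (net of costs): $310,300 − $10,150 = $300,150
First $85,000 at 37% = $31,450.00
Next $82,500 at 33% = $27,225.00
Next $112,500 at 24% = $27,000.00
Remaining $20,150 at 16% = $3,224.00
Fee: $31,450.00 + $27,225.00 + $27,000.00 + $3,224.00 = $88,899.00
$88,899.00 is under the $139,600 cap.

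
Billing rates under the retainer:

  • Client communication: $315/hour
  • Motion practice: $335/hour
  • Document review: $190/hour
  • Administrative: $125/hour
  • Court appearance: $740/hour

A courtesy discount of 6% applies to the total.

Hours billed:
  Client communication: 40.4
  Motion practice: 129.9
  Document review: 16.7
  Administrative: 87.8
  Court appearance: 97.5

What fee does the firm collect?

$133,988.07

Client communication: 40.4 × $315 = $12,726.00
Motion practice: 129.9 × $335 = $43,516.50
Document review: 16.7 × $190 = $3,173.00
Administrative: 87.8 × $125 = $10,975.00
Court appearance: 97.5 × $740 = $72,150.00
Subtotal: $142,540.50
Less 6% discount: −$8,552.43
Total: $142,540.50 − $8,552.43 = $133,988.07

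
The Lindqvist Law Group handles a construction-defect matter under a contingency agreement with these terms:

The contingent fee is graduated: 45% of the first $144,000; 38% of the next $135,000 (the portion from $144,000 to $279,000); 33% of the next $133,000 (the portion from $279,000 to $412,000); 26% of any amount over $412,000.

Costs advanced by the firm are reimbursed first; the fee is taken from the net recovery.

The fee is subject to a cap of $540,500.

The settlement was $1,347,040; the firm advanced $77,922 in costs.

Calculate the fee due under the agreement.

$382,840.68

Fee base (net of costs): $1,347,040 − $77,922 = $1,269,118
First $144,000 at 45% = $64,800.00
Next $135,000 at 38% = $51,300.00
Next $133,000 at 33% = $43,890.00
Remaining $857,118 at 26% = $222,850.68
Fee: $64,800.00 + $51,300.00 + $43,890.00 + $222,850.68 = $382,840.68
$382,840.68 is under the $540,500 cap.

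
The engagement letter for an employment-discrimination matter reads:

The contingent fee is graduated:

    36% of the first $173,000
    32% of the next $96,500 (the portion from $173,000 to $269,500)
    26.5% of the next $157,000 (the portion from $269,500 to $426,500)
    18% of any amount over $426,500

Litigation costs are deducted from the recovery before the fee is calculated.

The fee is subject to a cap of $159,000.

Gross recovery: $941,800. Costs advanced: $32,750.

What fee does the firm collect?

Fee base (net of costs): $941,800 − $32,750 = $909,050
First $173,000 at 36% = $62,280.00
Next $96,500 at 32% = $30,880.00
Next $157,000 at 26.5% = $41,605.00
Remaining $482,550 at 18% = $86,859.00
Fee: $62,280.00 + $30,880.00 + $41,605.00 + $86,859.00 = $221,624.00
$221,624.00 exceeds the $159,000 cap, so the fee is capped at $159,000.00.

$159,000.00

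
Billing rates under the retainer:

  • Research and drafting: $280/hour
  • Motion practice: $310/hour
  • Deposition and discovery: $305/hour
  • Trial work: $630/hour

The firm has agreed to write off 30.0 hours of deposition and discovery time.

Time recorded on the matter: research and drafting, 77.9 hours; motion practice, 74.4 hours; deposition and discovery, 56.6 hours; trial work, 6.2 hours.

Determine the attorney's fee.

Research and drafting: 77.9 × $280 = $21,812.00
Motion practice: 74.4 × $310 = $23,064.00
Deposition and discovery: 56.6 × $305 = $17,263.00
Trial work: 6.2 × $630 = $3,906.00
Subtotal: $66,045.00
Write-off: 30.0 × $305 = $9,150.00
Total: $66,045.00 − $9,150.00 = $56,895.00

$56,895.00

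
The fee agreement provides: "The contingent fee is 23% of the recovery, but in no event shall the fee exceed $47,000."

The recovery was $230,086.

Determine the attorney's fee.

$47,000.00

23% of $230,086 = $52,919.78
That exceeds the $47,000 cap, so the fee is capped at $47,000.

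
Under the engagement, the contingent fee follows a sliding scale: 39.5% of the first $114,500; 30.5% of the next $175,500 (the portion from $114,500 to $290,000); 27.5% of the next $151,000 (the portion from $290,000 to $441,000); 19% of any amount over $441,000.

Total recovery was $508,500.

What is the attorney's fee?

$153,105.00

First $114,500 at 39.5% = $45,227.50
Next $175,500 at 30.5% = $53,527.50
Next $151,000 at 27.5% = $41,525.00
Remaining $67,500 at 19% = $12,825.00
Fee: $45,227.50 + $53,527.50 + $41,525.00 + $12,825.00 = $153,105.00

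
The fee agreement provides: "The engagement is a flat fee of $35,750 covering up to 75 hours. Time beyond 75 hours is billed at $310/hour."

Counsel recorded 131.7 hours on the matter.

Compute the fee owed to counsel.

Flat fee: $35,750.00
Excess hours: 131.7 − 75 = 56.7
Overrun: 56.7 × $310 = $17,577.00
Total: $35,750.00 + $17,577.00 = $53,327.00

$53,327.00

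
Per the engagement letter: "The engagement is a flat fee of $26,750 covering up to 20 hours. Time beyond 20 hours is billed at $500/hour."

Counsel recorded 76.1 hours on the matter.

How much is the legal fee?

$54,800.00

Flat fee: $26,750.00
Excess hours: 76.1 − 20 = 56.1
Overrun: 56.1 × $500 = $28,050.00
Total: $26,750.00 + $28,050.00 = $54,800.00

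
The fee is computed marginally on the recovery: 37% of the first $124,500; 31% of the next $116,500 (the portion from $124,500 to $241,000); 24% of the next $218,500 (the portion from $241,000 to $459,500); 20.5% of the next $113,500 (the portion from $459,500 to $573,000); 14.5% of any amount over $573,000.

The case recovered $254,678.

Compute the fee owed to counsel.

$85,462.72

First $124,500 at 37% = $46,065.00
Next $116,500 at 31% = $36,115.00
Remaining $13,678 at 24% = $3,282.72
Fee: $46,065.00 + $36,115.00 + $3,282.72 = $85,462.72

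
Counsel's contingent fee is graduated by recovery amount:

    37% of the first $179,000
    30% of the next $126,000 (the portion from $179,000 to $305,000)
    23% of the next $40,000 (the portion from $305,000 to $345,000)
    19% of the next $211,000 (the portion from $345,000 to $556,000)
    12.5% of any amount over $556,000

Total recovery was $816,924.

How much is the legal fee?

First $179,000 at 37% = $66,230.00
Next $126,000 at 30% = $37,800.00
Next $40,000 at 23% = $9,200.00
Next $211,000 at 19% = $40,090.00
Remaining $260,924 at 12.5% = $32,615.50
Fee: $66,230.00 + $37,800.00 + $9,200.00 + $40,090.00 + $32,615.50 = $185,935.50

$185,935.50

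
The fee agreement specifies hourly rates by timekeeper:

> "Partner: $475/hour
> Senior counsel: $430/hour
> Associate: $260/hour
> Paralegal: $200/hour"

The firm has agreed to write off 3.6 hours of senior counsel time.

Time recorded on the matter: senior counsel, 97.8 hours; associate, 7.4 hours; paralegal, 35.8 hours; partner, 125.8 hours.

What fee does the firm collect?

$109,345.00

Partner: 125.8 × $475 = $59,755.00
Senior counsel: 97.8 × $430 = $42,054.00
Associate: 7.4 × $260 = $1,924.00
Paralegal: 35.8 × $200 = $7,160.00
Subtotal: $110,893.00
Write-off: 3.6 × $430 = $1,548.00
Total: $110,893.00 − $1,548.00 = $109,345.00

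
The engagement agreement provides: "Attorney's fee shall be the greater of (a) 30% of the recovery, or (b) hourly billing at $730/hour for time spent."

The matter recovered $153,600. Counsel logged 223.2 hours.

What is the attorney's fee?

(a) 30% of $153,600 = $46,080.00
(b) 223.2 × $730 = $162,936.00
The greater is (b): $162,936.00.

$162,936.00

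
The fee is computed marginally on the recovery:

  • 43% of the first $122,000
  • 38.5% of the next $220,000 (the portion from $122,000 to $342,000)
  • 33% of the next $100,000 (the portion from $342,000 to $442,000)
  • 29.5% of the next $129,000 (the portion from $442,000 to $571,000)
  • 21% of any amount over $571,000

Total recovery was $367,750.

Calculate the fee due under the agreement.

$145,657.50

First $122,000 at 43% = $52,460.00
Next $220,000 at 38.5% = $84,700.00
Remaining $25,750 at 33% = $8,497.50
Fee: $52,460.00 + $84,700.00 + $8,497.50 = $145,657.50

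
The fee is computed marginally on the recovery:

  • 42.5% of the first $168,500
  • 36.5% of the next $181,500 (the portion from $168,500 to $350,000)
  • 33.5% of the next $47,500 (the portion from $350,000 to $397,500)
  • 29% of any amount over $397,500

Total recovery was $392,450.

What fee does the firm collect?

First $168,500 at 42.5% = $71,612.50
Next $181,500 at 36.5% = $66,247.50
Remaining $42,450 at 33.5% = $14,220.75
Fee: $71,612.50 + $66,247.50 + $14,220.75 = $152,080.75

$152,080.75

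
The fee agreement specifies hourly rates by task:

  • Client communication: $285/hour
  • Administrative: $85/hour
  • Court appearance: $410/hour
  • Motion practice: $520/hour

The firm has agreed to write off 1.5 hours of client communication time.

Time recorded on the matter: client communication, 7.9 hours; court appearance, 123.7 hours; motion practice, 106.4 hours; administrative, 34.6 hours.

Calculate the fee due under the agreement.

$110,810.00

Client communication: 7.9 × $285 = $2,251.50
Administrative: 34.6 × $85 = $2,941.00
Court appearance: 123.7 × $410 = $50,717.00
Motion practice: 106.4 × $520 = $55,328.00
Subtotal: $111,237.50
Write-off: 1.5 × $285 = $427.50
Total: $111,237.50 − $427.50 = $110,810.00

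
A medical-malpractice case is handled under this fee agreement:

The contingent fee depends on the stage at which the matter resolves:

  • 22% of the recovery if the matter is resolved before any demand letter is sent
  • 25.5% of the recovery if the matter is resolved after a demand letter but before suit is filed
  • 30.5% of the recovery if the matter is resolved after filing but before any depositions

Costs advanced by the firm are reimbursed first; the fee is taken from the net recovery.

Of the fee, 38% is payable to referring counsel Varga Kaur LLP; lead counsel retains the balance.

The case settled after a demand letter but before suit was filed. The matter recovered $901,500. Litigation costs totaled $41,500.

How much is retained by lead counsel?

Fee base (net of costs): $901,500 − $41,500 = $860,000
The matter settled after a demand letter but before suit was filed, so the 25.5% rate applies.
$860,000 × 25.5% = $219,300.00
Referral share: 38% of $219,300.00 = $83,334.00; lead counsel retains $219,300.00 − $83,334.00 = $135,966.00.

$135,966.00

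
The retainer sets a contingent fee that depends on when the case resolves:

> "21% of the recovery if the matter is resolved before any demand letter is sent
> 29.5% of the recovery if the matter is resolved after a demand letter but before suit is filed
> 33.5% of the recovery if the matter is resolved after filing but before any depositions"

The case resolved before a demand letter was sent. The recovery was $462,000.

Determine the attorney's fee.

The matter resolved before a demand letter was sent, so the 21% rate applies.
$462,000 × 21% = $97,020.00

$97,020.00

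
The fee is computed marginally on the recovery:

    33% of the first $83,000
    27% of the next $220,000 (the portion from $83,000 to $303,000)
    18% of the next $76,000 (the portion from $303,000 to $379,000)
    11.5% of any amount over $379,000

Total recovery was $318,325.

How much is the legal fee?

First $83,000 at 33% = $27,390.00
Next $220,000 at 27% = $59,400.00
Remaining $15,325 at 18% = $2,758.50
Fee: $27,390.00 + $59,400.00 + $2,758.50 = $89,548.50

$89,548.50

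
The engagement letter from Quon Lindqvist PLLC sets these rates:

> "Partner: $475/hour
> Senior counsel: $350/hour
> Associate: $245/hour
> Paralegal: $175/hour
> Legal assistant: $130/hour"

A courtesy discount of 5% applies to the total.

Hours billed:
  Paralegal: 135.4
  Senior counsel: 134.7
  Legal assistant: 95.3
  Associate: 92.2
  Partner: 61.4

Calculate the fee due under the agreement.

$128,233.85

Partner: 61.4 × $475 = $29,165.00
Senior counsel: 134.7 × $350 = $47,145.00
Associate: 92.2 × $245 = $22,589.00
Paralegal: 135.4 × $175 = $23,695.00
Legal assistant: 95.3 × $130 = $12,389.00
Subtotal: $134,983.00
Less 5% discount: −$6,749.15
Total: $134,983.00 − $6,749.15 = $128,233.85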